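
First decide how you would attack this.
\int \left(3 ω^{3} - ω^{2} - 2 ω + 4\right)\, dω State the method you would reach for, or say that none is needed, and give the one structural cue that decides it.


Diagnosis: no special technique — the integrand is a sum of constant multiples of powers of ω — integrate term by term.


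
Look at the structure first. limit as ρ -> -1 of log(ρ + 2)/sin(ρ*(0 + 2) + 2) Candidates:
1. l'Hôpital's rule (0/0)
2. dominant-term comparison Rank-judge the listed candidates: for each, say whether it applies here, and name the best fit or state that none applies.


Method: l'Hôpital's rule (0/0) — both numerator and denominator vanish at -1: the genuine 0/0 indeterminate that l'Hôpital exists for. Known elementary limits would finish this too — the rule just bypasses the case analysis.
- l'Hôpital's rule (0/0): yes, a natural case for it.
- dominant-term comparison: this is not a rational comparison of growth rates at infinity.


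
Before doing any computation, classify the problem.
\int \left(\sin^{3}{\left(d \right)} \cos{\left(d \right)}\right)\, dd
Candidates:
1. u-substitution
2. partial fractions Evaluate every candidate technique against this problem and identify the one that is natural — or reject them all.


Verdict: u-substitution — collected, the integrand has one factor that is, up to a constant, the derivative of an inner expression the rest depends on — substitute for that inner expression.
- u-substitution: applies; the problem has the shape this method handles.
- partial fractions: there is no rational-function structure to decompose.


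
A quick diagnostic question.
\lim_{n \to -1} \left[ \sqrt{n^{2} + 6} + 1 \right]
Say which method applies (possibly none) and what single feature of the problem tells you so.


Method: no special technique — no denominator vanishes and nothing blows up at -1: direct substitution is the whole computation.


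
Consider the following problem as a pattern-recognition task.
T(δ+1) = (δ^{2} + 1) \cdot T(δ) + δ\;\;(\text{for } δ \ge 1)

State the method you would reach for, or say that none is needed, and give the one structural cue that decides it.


Method: a summation factor — the coefficient δ^{2} + 1 drifts with the index, so no fixed root exists; normalizing by the cumulative product telescopes it.


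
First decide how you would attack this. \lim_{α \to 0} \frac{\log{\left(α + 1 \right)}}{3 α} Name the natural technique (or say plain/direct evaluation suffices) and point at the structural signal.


Diagnosis: l'Hôpital's rule (0/0) — the 0/0 form at 0 is the signature situation for l'Hôpital's rule. One could equally expand both pieces locally and compare leading terms; the rule does that in one stroke.


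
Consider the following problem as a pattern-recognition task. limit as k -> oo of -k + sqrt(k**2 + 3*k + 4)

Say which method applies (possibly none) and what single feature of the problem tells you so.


Diagnosis: conjugate multiplication — divergence minus divergence hides a finite answer — expose it by pairing sqrt(k**2 + 3*k + 4) - k with its conjugate.


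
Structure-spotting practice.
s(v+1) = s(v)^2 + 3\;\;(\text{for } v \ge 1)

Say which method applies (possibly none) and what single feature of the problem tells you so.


Technique: no special technique — each new value is a nonlinear function of earlier ones — scaling arguments and superposition both fail.


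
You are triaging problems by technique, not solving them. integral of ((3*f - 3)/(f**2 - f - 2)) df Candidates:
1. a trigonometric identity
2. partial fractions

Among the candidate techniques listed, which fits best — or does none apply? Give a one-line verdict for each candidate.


Technique: partial fractions — the integrand is a proper rational function and its denominator f**2 - f - 2 factors into distinct pieces, so it splits into simple fractions.
- a trigonometric identity: there is no trigonometric structure at all — the integrand carries no sine or cosine to rewrite.
- partial fractions — applicable, and directly so.


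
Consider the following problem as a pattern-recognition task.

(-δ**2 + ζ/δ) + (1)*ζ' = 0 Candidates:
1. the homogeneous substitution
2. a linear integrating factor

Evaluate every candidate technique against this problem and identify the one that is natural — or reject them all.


Verdict: a linear integrating factor — the unknown enters only to the first power against a nonzero forcing term — the integrating-factor template applies directly.
- the homogeneous substitution — the ratio substitution does not collapse this equation.
- a linear integrating factor: a fit — the right tool for this form.


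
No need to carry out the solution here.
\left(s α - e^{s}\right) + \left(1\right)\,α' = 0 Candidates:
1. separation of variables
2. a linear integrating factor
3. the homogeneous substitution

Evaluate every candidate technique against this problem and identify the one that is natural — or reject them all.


Diagnosis: a linear integrating factor — α appears only to the first power with coefficient s — the classic integrating-factor setup.
- separation of variables — the two dependences are entangled, not a clean product of one-variable pieces.
- a linear integrating factor: yes — fits the structure here.
- the homogeneous substitution — the ratio of the variables does not determine the slope.


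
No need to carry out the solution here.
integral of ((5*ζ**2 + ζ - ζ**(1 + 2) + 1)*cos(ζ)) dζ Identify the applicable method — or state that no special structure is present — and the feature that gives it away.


Technique: integration by parts — a polynomial factor (5*ζ**2 + ζ - ζ**(1 + 2) + 1) multiplies cos(ζ); differentiating (5*ζ**2 + ζ - ζ**(1 + 2) + 1) lowers its degree while cos(ζ) integrates cleanly, so parts wins.


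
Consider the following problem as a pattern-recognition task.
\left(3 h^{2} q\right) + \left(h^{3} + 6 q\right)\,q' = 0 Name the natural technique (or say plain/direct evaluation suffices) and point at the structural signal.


Method: the exact-equation method — d/dq of 3 h^{2} q equals d/dh of h^{3} + 6 q: the form is a total differential of one potential — integrate it exactly.


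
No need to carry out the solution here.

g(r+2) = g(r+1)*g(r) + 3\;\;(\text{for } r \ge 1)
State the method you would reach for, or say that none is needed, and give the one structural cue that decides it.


Best approach: no special technique — a nonlinear dependence on earlier terms breaks linearity, and with it every superposition-based closed form.


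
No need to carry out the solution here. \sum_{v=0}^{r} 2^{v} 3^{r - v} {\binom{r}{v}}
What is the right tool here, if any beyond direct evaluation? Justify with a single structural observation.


Technique: the binomial theorem — the summand is term v of a binomial expansion in 2 and 3; the whole sum is a single power.


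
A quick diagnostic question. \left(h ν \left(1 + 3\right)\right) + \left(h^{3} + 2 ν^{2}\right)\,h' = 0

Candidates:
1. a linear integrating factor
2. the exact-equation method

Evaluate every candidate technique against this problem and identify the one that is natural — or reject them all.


Diagnosis: the exact-equation method — because the two cross partials coincide, the form is conservative as written — recover its potential in (ν, h).
- a linear integrating factor — the unknown enters nonlinearly (through a power, a denominator, or a transcendental function), which the linear integrating-factor recipe cannot absorb as-is — any repair would come from a preliminary substitution, not the factor.
- the exact-equation method: applicable, and directly so.


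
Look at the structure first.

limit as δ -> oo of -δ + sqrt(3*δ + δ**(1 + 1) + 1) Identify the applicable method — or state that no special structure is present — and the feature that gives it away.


Diagnosis: conjugate multiplication — turning the difference into a conjugate-rationalized ratio makes the limit readable.


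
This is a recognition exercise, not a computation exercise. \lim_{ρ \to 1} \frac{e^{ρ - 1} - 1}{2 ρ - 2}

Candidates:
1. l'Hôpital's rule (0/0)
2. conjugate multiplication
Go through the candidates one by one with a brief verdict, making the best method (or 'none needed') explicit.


Method: l'Hôpital's rule (0/0) — the 0/0 form at 1 is the signature situation for l'Hôpital's rule. A local series expansion at the point resolves it as well; the rule is the packaged version of that step.
- l'Hôpital's rule (0/0): a fit — the right tool for this form.
- conjugate multiplication: multiplying by a conjugate would not remove any indeterminacy here.


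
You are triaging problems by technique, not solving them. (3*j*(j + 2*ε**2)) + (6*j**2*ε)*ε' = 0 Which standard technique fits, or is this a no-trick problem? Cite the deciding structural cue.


Diagnosis: the exact-equation method — equality of cross partials is the green light — assemble the potential function term by term.


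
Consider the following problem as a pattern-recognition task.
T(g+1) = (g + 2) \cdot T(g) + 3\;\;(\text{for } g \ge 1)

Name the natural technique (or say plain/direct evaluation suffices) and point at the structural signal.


Verdict: a summation factor — normalize by the running product of g + 2: the left side becomes a difference, and differences sum.


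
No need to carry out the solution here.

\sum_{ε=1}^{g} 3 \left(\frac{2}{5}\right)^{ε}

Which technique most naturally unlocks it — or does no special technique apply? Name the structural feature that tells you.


Verdict: the geometric series formula — each term is \frac{2}{5} times the previous one, so the geometric-series formula applies directly.


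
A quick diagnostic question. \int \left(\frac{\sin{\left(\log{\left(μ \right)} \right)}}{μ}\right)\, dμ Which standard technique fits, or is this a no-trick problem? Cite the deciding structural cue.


Method: u-substitution — collected, the integrand has one factor that is, up to a constant, the derivative of an inner expression the rest depends on — substitute for that inner expression.


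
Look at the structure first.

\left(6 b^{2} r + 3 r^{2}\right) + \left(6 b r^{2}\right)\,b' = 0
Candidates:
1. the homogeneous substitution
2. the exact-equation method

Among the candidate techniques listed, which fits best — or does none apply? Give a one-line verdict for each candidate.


Best approach: the exact-equation method — equality of cross partials is the green light — assemble the potential function term by term.
- the homogeneous substitution: the slope changes under joint rescaling, failing the degree-zero test.
- the exact-equation method — yes — fits the structure here.


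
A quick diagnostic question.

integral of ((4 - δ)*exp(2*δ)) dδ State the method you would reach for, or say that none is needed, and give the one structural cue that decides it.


Technique: integration by parts — a polynomial 4 - δ against the kernel exp(2*δ) is the signature bounded-ladder case for integration by parts.


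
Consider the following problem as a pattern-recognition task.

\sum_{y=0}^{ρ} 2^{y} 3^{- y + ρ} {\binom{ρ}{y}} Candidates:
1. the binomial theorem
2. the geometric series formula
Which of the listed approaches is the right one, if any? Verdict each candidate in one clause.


Technique: the binomial theorem — terms weighting {\binom{ρ}{y}} against matched powers of 2 and 3 reassemble into (2 + 3)^ρ by the binomial theorem.
- the binomial theorem — yes, a natural case for it.
- the geometric series formula: there is no constant term-to-term ratio.


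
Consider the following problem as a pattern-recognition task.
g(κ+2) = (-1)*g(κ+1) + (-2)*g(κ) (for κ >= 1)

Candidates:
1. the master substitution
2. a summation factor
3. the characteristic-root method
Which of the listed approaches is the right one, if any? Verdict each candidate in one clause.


Verdict: the characteristic-root method — every coefficient is a fixed number and the forcing is zero — substitute r^κ and read off the root equation.
- the master substitution: the recursion shifts the index rather than dividing it.
- a summation factor — the recurrence reaches back more than one step, outside the first-order family a summation factor normalizes.
- the characteristic-root method — applicable, and directly so.


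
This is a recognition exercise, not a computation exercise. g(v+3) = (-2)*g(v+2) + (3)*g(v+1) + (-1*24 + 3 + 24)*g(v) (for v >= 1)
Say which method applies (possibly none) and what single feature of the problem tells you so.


Diagnosis: the characteristic-root method — fixed numeric weights on consecutive terms and no forcing term added: the root method in its home territory.


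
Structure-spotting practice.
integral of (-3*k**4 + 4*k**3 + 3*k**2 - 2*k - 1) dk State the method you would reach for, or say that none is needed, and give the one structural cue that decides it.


Method: no special technique — nothing composite, nothing rational, nothing trigonometric — each constant-multiple power of k integrates by the power rule alone.


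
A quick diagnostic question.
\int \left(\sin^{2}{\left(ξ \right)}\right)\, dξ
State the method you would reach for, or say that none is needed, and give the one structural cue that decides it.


Diagnosis: a trigonometric identity — \sin^{2}{\left(ξ \right)} calls for power reduction: rewrite via double angles before any antiderivative is attempted.


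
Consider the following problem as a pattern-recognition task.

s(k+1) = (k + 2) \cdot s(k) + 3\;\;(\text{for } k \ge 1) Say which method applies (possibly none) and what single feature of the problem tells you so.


Verdict: a summation factor — it is first-order linear but the coefficient k + 2 depends on the index, so multiply through by a summation factor to telescope it.


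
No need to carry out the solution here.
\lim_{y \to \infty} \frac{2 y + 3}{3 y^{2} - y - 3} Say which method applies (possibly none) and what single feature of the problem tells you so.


Method: dominant-term comparison — divide through by the highest power of y; every lower-order term dies and the dominant terms decide the limit. Differentiating the expression as a single quotient would eventually settle it as well; matching dominant growth settles it immediately.


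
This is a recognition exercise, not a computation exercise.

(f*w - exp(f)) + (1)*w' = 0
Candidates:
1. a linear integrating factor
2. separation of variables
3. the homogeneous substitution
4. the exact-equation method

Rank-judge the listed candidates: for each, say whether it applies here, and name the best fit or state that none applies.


Method: a linear integrating factor — the unknown enters only to the first power against a nonzero forcing term — the integrating-factor template applies directly.
- a linear integrating factor — a fit — the right tool for this form.
- separation of variables: the two dependences are entangled, not a clean product of one-variable pieces.
- the homogeneous substitution — rescaling both variables together changes the slope, so no ratio substitution collapses it.
- the exact-equation method — the cross partial derivatives disagree, so no single potential exists.


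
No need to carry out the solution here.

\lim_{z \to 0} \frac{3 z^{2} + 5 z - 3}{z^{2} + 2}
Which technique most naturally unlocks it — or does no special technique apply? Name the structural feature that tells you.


Diagnosis: no special technique — the expression is continuous at 0 — substitute and evaluate; no indeterminate form appears.


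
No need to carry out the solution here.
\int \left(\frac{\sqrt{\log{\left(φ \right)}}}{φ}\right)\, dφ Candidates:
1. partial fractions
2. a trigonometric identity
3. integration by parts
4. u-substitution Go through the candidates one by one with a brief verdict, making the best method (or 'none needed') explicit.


Diagnosis: u-substitution — structure check: outer function, inner expression \log{\left(φ \right)}, inner derivative as a factor — the classic u = \log{\left(φ \right)} pattern.
- partial fractions: the expression is not a ratio of polynomials that decomposes further.
- a trigonometric identity: no sine or cosine appears, so there is nothing for a trigonometric identity to act on.
- integration by parts — the integrand does not split as a nonconstant polynomial times an exp, sine, cosine of a linear argument, or logarithm — no polynomial-kernel parts product to differentiate one side of.
- u-substitution — yes, a natural case for it.


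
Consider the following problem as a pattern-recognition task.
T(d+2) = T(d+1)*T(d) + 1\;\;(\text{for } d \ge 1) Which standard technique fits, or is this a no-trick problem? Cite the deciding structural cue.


Best approach: no special technique — the map from one term to the next is curved, not linear, so linear closed-form machinery does not attach.


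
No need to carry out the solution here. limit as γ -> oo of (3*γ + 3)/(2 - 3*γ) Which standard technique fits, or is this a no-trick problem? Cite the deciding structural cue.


Method: dominant-term comparison — divide through by the highest power of γ; every lower-order term dies and the dominant terms decide the limit. Differentiating the expression as a single quotient would eventually settle it as well; matching dominant growth settles it immediately.


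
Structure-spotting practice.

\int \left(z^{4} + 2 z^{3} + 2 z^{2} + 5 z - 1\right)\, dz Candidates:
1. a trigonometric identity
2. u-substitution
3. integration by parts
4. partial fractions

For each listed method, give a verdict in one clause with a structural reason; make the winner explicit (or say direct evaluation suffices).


Method: no special technique — every term is a constant multiple of a power of z; term-wise power-rule integration needs no preliminary transformation.
- a trigonometric identity: there is no trigonometric structure at all — the integrand carries no sine or cosine to rewrite.
- u-substitution — any workable substitution here is cosmetic — the integrand is already in directly integrable form.
- integration by parts: splitting off a factor buys nothing — the integrand integrates directly without parts.
- partial fractions: the expression is not a ratio of polynomials that decomposes further.


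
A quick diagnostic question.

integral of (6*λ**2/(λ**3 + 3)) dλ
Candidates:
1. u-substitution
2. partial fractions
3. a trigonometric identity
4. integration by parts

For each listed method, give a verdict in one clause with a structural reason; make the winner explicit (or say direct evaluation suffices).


Best approach: u-substitution — the only nontrivial dependence routes through λ**3 + 3, whose derivative supplies the leftover factor up to a constant multiple — u = λ**3 + 3 flattens it.
- u-substitution — applicable, and directly so.
- partial fractions — the denominator is irreducible over the rationals — no rational-coefficient split into simpler fractions exists.
- a trigonometric identity — with no trigonometric functions present, identity rewriting has no target.
- integration by parts: there is no nonconstant-polynomial-times-kernel split with an exp, sine, cosine (degree-1 argument), or logarithm partner.


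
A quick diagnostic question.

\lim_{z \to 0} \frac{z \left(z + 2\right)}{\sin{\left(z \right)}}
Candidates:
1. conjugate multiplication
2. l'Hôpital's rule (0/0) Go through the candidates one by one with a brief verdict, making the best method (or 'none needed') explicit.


Technique: l'Hôpital's rule (0/0) — plug in 0: top and bottom both hit zero, so differentiate each and retry. Expanding numerator and denominator to first order gives the same value — the rule automates exactly that.
- conjugate multiplication — no difference of divergent radicals appears, so rationalizing has nothing to cancel.
- l'Hôpital's rule (0/0) — applicable, and directly so.


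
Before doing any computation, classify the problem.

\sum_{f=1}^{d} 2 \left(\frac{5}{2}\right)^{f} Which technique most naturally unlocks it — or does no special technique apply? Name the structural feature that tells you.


Verdict: the geometric series formula — the ratio of consecutive terms is the constant \frac{5}{2}, independent of the index — a geometric sum.


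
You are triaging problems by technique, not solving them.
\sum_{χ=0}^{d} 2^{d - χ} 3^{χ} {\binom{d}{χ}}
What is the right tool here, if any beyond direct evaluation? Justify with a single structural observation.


Best approach: the binomial theorem — {\binom{d}{χ}} weighting matched powers of 3 and 2 is the expanded form of (3 + 2)^d — fold it back up.


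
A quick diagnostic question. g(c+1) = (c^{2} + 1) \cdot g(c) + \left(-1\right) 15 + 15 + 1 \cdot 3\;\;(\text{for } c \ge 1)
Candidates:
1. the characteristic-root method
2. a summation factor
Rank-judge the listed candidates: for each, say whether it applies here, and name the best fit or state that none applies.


Method: a summation factor — first-order, linear, moving coefficient c^{2} + 1: the discrete analogue of an integrating factor handles it.
- the characteristic-root method — an index-dependent weight blocks the pure exponential ansatz.
- a summation factor: yes — fits the structure here.


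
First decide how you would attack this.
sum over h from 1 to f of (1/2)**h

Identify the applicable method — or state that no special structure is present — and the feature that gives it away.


Method: the geometric series formula — each term is 1/2 times the previous one, so the geometric-series formula applies directly.


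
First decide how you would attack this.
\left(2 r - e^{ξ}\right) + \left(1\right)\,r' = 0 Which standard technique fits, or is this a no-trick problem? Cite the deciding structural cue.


Best approach: a linear integrating factor — arrange it as r' + 2·r = (the forcing term) and the integrating factor does the rest.


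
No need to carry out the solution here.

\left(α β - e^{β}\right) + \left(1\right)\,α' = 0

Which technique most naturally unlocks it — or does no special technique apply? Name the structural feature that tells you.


Technique: a linear integrating factor — the equation is linear in α with coefficient β; multiplying by the integrating factor exp(∫β) makes the left side a perfect derivative.


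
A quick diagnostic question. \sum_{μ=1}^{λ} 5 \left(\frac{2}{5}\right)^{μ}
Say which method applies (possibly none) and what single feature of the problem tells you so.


Verdict: the geometric series formula — each summand is the previous one scaled by \frac{2}{5}; that constant multiplier is itself the geometric structure.


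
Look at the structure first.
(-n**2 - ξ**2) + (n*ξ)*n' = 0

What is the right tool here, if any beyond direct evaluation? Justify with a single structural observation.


Method: the homogeneous substitution — scaling ξ and n together leaves the slope fixed — it depends only on n/ξ, so substitute the ratio. This doubles as a Bernoulli equation in the unknown as written; the homogeneous route needs no setup at all.


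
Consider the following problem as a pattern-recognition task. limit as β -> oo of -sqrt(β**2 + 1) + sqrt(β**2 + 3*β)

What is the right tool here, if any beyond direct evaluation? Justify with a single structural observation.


Verdict: conjugate multiplication — this difference gives up after one conjugate multiplication — the radical structure cancels against its conjugate.


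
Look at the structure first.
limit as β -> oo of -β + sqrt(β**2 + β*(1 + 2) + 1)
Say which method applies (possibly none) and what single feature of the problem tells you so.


Diagnosis: conjugate multiplication — the difference sqrt(β**2 + β*(1 + 2) + 1) - β is an ∞ − ∞ stalemate; its conjugate partner breaks the tie.


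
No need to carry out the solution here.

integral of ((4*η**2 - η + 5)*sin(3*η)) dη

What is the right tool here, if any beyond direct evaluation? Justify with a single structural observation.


Method: integration by parts — 4*η**2 - η + 5 dies after finitely many derivatives while sin(3*η) cycles under integration — the tabular/parts setup.


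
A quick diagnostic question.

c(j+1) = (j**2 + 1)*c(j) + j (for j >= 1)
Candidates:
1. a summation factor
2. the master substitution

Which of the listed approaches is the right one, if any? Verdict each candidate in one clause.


Best approach: a summation factor — rescale the sequence by the product of the weights j**2 + 1 so far — the recurrence collapses to a plain running sum.
- a summation factor — applies; the problem has the shape this method handles.
- the master substitution — with no divided-index recursive call, reindexing by powers of a base buys nothing.


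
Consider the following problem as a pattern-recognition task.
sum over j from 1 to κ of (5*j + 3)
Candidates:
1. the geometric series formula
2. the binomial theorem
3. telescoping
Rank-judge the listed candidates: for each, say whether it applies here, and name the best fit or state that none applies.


Technique: no special technique — constant-multiple powers of j with no cancellation partners and no common ratio — use the standard power-sum formulas.
- the geometric series formula — consecutive terms are not related by a fixed multiplier.
- the binomial theorem — the terms lack the binomial-coefficient-weighted complementary-power pattern of an expansion.
- telescoping — writing out consecutive terms as given produces no pairwise cancellation.


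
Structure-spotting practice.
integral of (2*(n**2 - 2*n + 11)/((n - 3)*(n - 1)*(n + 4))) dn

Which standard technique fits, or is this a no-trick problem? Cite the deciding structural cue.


Diagnosis: partial fractions — a proper rational integrand whose denominator splits into simpler factors — decompose into partial fractions first.


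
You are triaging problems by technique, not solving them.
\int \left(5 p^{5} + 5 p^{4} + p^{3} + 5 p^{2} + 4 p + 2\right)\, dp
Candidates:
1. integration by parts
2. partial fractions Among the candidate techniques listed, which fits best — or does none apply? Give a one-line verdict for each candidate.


Technique: no special technique — the integrand is a sum of constant multiples of powers of p — integrate term by term.
- integration by parts — parts would only shuffle a directly integrable integrand.
- partial fractions: the expression is not a ratio of polynomials that decomposes further.


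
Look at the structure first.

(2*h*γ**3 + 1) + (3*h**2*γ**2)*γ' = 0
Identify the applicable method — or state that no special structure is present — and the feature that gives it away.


Method: the exact-equation method — check exactness first: here it holds (2*h*γ**3 + 1, 3*h**2*γ**2 have matching cross partials), so no integrating factor is needed.


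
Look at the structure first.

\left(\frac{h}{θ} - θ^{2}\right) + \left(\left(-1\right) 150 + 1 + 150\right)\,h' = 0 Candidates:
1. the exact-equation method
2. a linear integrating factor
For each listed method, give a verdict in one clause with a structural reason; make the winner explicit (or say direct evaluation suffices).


Technique: a linear integrating factor — the unknown enters only to the first power against a nonzero forcing term — the integrating-factor template applies directly.
- the exact-equation method: the mixed-partials test fails on this split — it is not an exact differential as presented.
- a linear integrating factor: applies; the problem has the shape this method handles.


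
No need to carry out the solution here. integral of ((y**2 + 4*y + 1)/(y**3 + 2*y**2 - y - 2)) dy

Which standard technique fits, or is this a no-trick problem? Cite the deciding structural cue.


Verdict: partial fractions — break y**3 + 2*y**2 - y - 2 into its roots and the integral splits into logarithm-sized bites.


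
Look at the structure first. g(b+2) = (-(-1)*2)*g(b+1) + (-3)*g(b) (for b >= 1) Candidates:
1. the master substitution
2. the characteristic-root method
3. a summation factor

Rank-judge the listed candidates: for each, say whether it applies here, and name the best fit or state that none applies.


Verdict: the characteristic-root method — the recurrence treats every index alike (constant coefficients, no forcing) — precisely the regime where r^b trials close it.
- the master substitution — the recursion steps by a constant offset, so exponential reindexing is pointless.
- the characteristic-root method: applies; the problem has the shape this method handles.
- a summation factor: a summation factor telescopes one-step recursions; this one carries higher-order memory.


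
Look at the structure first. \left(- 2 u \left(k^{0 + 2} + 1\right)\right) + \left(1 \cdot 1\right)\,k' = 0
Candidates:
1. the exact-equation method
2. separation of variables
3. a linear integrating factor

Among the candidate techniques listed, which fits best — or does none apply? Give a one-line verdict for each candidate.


Best approach: separation of variables — one side of the product carries the independent variable, the other the unknown — the textbook separation shape.
- the exact-equation method: no potential function has this form as its differential, as written.
- separation of variables: yes, a natural case for it.
- a linear integrating factor: a nonlinear term in the unknown puts this outside the integrating-factor template.


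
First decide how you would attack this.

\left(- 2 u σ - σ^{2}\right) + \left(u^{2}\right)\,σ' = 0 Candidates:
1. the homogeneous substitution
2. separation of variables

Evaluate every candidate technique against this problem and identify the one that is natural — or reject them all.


Best approach: the homogeneous substitution — the slope's numerator and denominator have matching total degree, so it depends only on σ/u and the ratio substitution collapses it. This doubles as a Bernoulli equation in the unknown as written; the homogeneous route needs no setup at all.
- the homogeneous substitution: yes — fits the structure here.
- separation of variables: no algebra isolates the independent variable on one side and the unknown on the other.


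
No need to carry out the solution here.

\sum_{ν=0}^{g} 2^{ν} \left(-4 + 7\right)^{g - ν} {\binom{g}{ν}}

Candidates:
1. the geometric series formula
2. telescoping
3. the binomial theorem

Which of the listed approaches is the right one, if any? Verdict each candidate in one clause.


Verdict: the binomial theorem — terms weighting {\binom{g}{ν}} against matched powers of 2 and (-4 + 7) reassemble into (2 + (-4 + 7))^g by the binomial theorem.
- the geometric series formula — there is no constant term-to-term ratio.
- telescoping: the terms as presented offer no neighboring cancellation — a telescoping rewrite may exist, but the displayed structure does not hand one over.
- the binomial theorem: a fit — the right tool for this form.


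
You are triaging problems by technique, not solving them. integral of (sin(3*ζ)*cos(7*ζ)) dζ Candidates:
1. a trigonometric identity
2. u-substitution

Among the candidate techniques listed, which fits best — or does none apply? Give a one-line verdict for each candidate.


Method: a trigonometric identity — distinct frequencies under one product (sin(3*ζ)*cos(7*ζ)): the product-to-sum identity is the systematic route to an integrable form.
- a trigonometric identity — yes, a natural case for it.
- u-substitution: no subexpression of the integrand pairs with its own derivative as a factor — individual terms may offer their own substitutions, but any change of variable covering the whole integral would have to be constructed from outside the expression.


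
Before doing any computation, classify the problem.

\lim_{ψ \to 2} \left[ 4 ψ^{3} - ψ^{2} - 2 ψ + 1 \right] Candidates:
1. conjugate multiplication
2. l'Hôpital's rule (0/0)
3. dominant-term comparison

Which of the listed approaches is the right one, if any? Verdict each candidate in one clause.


Verdict: no special technique — no zero denominators, no indeterminate clash at 2 — substitute and read off the value.
- conjugate multiplication: no difference of divergent radicals appears, so rationalizing has nothing to cancel.
- l'Hôpital's rule (0/0): substituting the point produces a determinate value, not a 0 over 0 clash.
- dominant-term comparison: this is not a rational comparison of growth rates at infinity.


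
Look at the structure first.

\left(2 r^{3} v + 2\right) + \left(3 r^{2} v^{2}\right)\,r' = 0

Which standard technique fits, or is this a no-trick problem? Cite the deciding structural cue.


Technique: the exact-equation method — check exactness first: here it holds (2 r^{3} v + 2, 3 r^{2} v^{2} have matching cross partials), so no integrating factor is needed.


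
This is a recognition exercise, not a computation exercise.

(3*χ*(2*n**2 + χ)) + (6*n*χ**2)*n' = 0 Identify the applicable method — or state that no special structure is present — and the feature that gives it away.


Diagnosis: the exact-equation method — equality of cross partials is the green light — assemble the potential function term by term.


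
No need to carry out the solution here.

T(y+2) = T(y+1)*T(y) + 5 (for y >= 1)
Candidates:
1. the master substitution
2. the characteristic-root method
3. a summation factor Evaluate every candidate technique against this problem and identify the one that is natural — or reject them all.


Verdict: no special technique — the update rule curves (it is not linear in the unknown sequence), so no superposition-based closed form attaches — iterate or study it directly.
- the master substitution: no fixed divisor shrinks the index between calls.
- the characteristic-root method — nonlinearity rules out exponential-mode superposition from the start.
- a summation factor: the recursion is nonlinear — outside the first-order linear family a summation factor addresses.


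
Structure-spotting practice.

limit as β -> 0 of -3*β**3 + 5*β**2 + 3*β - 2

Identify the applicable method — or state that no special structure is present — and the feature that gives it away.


Best approach: no special technique — no denominator vanishes and nothing blows up at 0: direct substitution is the whole computation.


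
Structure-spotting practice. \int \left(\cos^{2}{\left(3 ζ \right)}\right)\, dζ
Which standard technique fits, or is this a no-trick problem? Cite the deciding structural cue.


Best approach: a trigonometric identity — \cos^{2}{\left(3 ζ \right)} is an even power — the power-reduction identity rewrites it into first-degree cosines.


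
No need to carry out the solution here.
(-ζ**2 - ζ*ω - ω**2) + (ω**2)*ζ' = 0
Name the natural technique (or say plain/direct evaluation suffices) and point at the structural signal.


Best approach: the homogeneous substitution — the slope's numerator and denominator have matching total degree, so it depends only on ζ/ω and the ratio substitution collapses it.


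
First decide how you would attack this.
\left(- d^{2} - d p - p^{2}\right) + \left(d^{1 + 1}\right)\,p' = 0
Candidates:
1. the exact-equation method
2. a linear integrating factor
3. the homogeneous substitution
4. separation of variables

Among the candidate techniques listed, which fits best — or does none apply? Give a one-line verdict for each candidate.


Best approach: the homogeneous substitution — the slope's numerator and denominator have matching total degree, so it depends only on p/d and the ratio substitution collapses it.
- the exact-equation method — the mixed partial derivatives differ, so the left side is not a total differential.
- a linear integrating factor — the unknown enters nonlinearly (through a power, a denominator, or a transcendental function), which the linear integrating-factor recipe cannot absorb as-is — any repair would come from a preliminary substitution, not the factor.
- the homogeneous substitution — applicable, and directly so.
- separation of variables: no algebra isolates the independent variable on one side and the unknown on the other.


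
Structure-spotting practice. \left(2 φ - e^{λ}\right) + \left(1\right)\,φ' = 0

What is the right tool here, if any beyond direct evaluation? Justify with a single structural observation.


Best approach: a linear integrating factor — the unknown enters only to the first power against a nonzero forcing term — the integrating-factor template applies directly.


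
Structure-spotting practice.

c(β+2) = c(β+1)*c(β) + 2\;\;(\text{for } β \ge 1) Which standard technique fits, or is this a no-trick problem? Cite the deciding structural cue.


Verdict: no special technique — the unknown enters the rule nonlinearly, not as a weighted sum — no linear method is even well-posed.


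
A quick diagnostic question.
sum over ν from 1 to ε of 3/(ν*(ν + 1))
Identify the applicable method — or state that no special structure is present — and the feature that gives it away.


Diagnosis: telescoping — rewrite 3/(ν*(ν + 1)) as simple fractions and successive terms eat each other — only the edges survive.


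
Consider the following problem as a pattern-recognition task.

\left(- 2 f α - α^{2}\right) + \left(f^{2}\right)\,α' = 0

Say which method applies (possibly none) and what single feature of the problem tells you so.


Diagnosis: the homogeneous substitution — solved for the derivative, the right side is unchanged under scaling f and α together — it depends only on the ratio α/f, so substitute a single ratio variable. This doubles as a Bernoulli equation in the unknown as written; the homogeneous route needs no setup at all.


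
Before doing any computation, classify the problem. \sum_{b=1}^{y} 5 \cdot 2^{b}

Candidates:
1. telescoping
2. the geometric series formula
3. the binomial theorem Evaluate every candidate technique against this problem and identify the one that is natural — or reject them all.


Diagnosis: the geometric series formula — the ratio of consecutive terms is the constant 2, independent of the index — a geometric sum.
- telescoping — as presented, consecutive terms share no shifted copy to cancel against — no rewrite is on display to change that.
- the geometric series formula — a fit — the right tool for this form.
- the binomial theorem — no binomial coefficients pair up with complementary powers here.


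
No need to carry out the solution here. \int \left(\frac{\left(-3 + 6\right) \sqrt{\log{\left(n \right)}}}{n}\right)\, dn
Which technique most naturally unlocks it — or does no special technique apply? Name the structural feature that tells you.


Technique: u-substitution — structure check: outer function, inner expression \log{\left(n \right)}, inner derivative as a factor — the classic u = \log{\left(n \right)} pattern.


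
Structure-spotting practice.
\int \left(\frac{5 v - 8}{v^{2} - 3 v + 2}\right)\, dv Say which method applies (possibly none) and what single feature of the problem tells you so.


Best approach: partial fractions — once v^{2} - 3 v + 2 is factored, each root contributes a simple-fraction term; integrate them one at a time.


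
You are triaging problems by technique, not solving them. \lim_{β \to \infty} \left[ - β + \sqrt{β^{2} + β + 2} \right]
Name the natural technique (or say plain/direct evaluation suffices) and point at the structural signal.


Verdict: conjugate multiplication — the ∞ − ∞ radical form is the exact trigger for the conjugate maneuver.
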